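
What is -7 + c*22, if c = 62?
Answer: 1357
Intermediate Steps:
-7 + c*22 = -7 + 62*22 = -7 + 1364 = 1357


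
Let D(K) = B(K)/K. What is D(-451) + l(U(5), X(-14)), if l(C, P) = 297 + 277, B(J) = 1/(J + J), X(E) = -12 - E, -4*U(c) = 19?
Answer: 233504349/406802 ≈ 574.00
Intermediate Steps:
U(c) = -19/4 (U(c) = -¼*19 = -19/4)
B(J) = 1/(2*J)
l(C, P) = 574
D(K) = 1/(2*K²) (D(K) = (1/(2*K))/K = 1/(2*K²))
D(-451) + l(U(5), X(-14)) = (½)/(-451)² + 574 = (½)*(1/203401) + 574 = 1/406802 + 574 = 233504349/406802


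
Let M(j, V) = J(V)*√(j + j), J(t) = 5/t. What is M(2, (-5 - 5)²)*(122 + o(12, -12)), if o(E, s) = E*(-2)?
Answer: 49/5 ≈ 9.8000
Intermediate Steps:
o(E, s) = -2*E
M(j, V) = 5*√2*√j/V (M(j, V) = (5/V)*√(j + j) = (5/V)*√(2*j) = (5/V)*(√2*√j) = 5*√2*√j/V)
M(2, (-5 - 5)²)*(122 + o(12, -12)) = (5*√2*√2/((-5 - 5)²))*(122 - 2*12) = (5*√2*√2/((-10)²))*(122 - 24) = (5*√2*√2/100)*98 = (5*√2*(1/100)*√2)*98 = (⅒)*98 = 49/5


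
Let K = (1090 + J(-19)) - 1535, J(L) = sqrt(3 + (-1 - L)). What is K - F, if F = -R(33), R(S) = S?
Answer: -412 + sqrt(21) ≈ -407.42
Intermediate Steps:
J(L) = sqrt(2 - L)
K = -445 + sqrt(21) (K = (1090 + sqrt(2 - 1*(-19))) - 1535 = (1090 + sqrt(2 + 19)) - 1535 = (1090 + sqrt(21)) - 1535 = -445 + sqrt(21) ≈ -440.42)
F = -33 (F = -1*33 = -33)
K - F = (-445 + sqrt(21)) - 1*(-33) = (-445 + sqrt(21)) + 33 = -412 + sqrt(21)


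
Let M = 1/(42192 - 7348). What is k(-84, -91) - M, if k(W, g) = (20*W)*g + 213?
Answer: 5334372491/34844 ≈ 1.5309e+5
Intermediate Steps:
k(W, g) = 213 + 20*W*g (k(W, g) = 20*W*g + 213 = 213 + 20*W*g)
M = 1/34844 ≈ 2.8699e-5
k(-84, -91) - M = (213 + 20*(-84)*(-91)) - 1*1/34844 = (213 + 152880) - 1/34844 = 153093 - 1/34844 = 5334372491/34844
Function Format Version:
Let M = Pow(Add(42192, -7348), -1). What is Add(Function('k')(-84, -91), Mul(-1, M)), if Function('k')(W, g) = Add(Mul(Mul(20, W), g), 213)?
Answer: Rational(5334372491, 34844) ≈ 1.5309e+5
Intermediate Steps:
Function('k')(W, g) = Add(213, Mul(20, W, g)) (Function('k')(W, g) = Add(Mul(20, W, g), 213) = Add(213, Mul(20, W, g)))
M = Rational(1, 34844) (M = Pow(34844, -1) = Rational(1, 34844) ≈ 2.8699e-5)
Add(Function('k')(-84, -91), Mul(-1, M)) = Add(Add(213, Mul(20, -84, -91)), Mul(-1, Rational(1, 34844))) = Add(Add(213, 152880), Rational(-1, 34844)) = Add(153093, Rational(-1, 34844)) = Rational(5334372491, 34844)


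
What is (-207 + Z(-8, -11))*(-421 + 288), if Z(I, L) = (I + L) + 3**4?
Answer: 19285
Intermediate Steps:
Z(I, L) = 81 + I + L (Z(I, L) = (I + L) + 81 = 81 + I + L)
(-207 + Z(-8, -11))*(-421 + 288) = (-207 + (81 - 8 - 11))*(-421 + 288) = (-207 + 62)*(-133) = -145*(-133) = 19285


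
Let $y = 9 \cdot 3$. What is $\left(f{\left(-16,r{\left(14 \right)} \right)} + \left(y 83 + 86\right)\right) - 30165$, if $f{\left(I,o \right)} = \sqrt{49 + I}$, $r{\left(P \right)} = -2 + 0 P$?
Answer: $-27838 + \sqrt{33} \approx -27832.0$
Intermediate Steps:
$r{\left(P \right)} = -2$ ($r{\left(P \right)} = -2 + 0 = -2$)
$y = 27$
$\left(f{\left(-16,r{\left(14 \right)} \right)} + \left(y 83 + 86\right)\right) - 30165 = \left(\sqrt{49 - 16} + \left(27 \cdot 83 + 86\right)\right) - 30165 = \left(\sqrt{33} + \left(2241 + 86\right)\right) - 30165 = \left(\sqrt{33} + 2327\right) - 30165 = \left(2327 + \sqrt{33}\right) - 30165 = -27838 + \sqrt{33}$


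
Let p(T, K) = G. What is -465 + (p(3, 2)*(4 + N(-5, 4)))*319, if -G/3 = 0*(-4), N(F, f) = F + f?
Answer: -465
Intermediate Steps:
G = 0 (G = -0*(-4) = -3*0 = 0)
p(T, K) = 0
-465 + (p(3, 2)*(4 + N(-5, 4)))*319 = -465 + (0*(4 + (-5 + 4)))*319 = -465 + (0*(4 - 1))*319 = -465 + (0*3)*319 = -465 + 0*319 = -465 + 0 = -465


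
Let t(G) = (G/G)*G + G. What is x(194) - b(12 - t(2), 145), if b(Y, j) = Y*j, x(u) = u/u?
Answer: -1159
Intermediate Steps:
x(u) = 1
t(G) = 2*G (t(G) = 1*G + G = G + G = 2*G)
x(194) - b(12 - t(2), 145) = 1 - (12 - 2*2)*145 = 1 - (12 - 1*4)*145 = 1 - (12 - 4)*145 = 1 - 8*145 = 1 - 1*1160 = 1 - 1160 = -1159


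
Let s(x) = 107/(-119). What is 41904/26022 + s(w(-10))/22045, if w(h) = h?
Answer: 18321047261/11377490635 ≈ 1.6103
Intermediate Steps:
s(x) = -107/119 (s(x) = 107*(-1/119) = -107/119)
41904/26022 + s(w(-10))/22045 = 41904/26022 - 107/119/22045 = 41904*(1/26022) - 107/119*1/22045 = 6984/4337 - 107/2623355 = 18321047261/11377490635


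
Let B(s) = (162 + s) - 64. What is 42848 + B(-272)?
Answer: 42674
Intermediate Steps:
B(s) = 98 + s
42848 + B(-272) = 42848 + (98 - 272) = 42848 - 174 = 42674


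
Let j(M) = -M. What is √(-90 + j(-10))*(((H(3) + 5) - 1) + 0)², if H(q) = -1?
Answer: 36*I*√5 ≈ 80.498*I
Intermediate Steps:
√(-90 + j(-10))*(((H(3) + 5) - 1) + 0)² = √(-90 - 1*(-10))*(((-1 + 5) - 1) + 0)² = √(-90 + 10)*((4 - 1) + 0)² = √(-80)*(3 + 0)² = (4*I*√5)*3² = (4*I*√5)*9 = 36*I*√5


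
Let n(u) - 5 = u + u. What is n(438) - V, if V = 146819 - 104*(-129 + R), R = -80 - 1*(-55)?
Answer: -161954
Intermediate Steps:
R = -25 (R = -80 + 55 = -25)
n(u) = 5 + 2*u (n(u) = 5 + (u + u) = 5 + 2*u)
V = 162835 (V = 146819 - 104*(-129 - 25) = 146819 - 104*(-154) = 146819 + 16016 = 162835)
n(438) - V = (5 + 2*438) - 1*162835 = (5 + 876) - 162835 = 881 - 162835 = -161954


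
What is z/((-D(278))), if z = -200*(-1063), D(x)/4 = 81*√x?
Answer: -26575*√278/11259 ≈ -39.355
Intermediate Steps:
D(x) = 324*√x (D(x) = 4*(81*√x) = 324*√x)
z = 212600
z/((-D(278))) = 212600/((-324*√278)) = 212600*(-√278/90072) = -26575*√278/11259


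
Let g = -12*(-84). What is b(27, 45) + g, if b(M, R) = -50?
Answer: 958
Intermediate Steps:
g = 1008
b(27, 45) + g = -50 + 1008 = 958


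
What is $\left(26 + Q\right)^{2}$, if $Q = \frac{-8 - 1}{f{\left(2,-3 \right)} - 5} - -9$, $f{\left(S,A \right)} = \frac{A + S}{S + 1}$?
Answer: $\frac{344569}{256} \approx 1346.0$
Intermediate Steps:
$f{\left(S,A \right)} = \frac{A + S}{1 + S}$
$Q = \frac{171}{16}$ ($Q = \frac{-8 - 1}{\frac{-3 + 2}{1 + 2} - 5} - -9 = - \frac{9}{\frac{1}{3} \left(-1\right) - 5} + 9 = - \frac{9}{- \frac{1}{3} - 5} + 9 = - \frac{9}{- \frac{16}{3}} + 9 = \left(-9\right) \left(- \frac{3}{16}\right) + 9 = \frac{27}{16} + 9 = \frac{171}{16} \approx 10.688$)
$\left(26 + Q\right)^{2} = \left(26 + \frac{171}{16}\right)^{2} = \left(\frac{587}{16}\right)^{2} = \frac{344569}{256}$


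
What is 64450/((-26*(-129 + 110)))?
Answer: 32225/247 ≈ 130.47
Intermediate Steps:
64450/((-26*(-129 + 110))) = 64450/((-26*(-19))) = 64450/494 = 64450*(1/494) = 32225/247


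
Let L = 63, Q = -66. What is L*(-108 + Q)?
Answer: -10962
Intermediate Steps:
L*(-108 + Q) = 63*(-108 - 66) = 63*(-174) = -10962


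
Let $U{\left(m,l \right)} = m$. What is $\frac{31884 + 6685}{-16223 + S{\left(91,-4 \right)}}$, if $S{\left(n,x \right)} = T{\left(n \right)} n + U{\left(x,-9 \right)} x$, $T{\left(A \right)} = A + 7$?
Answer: $- \frac{38569}{7289} \approx -5.2914$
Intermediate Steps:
$T{\left(A \right)} = 7 + A$
$S{\left(n,x \right)} = x^{2} + n \left(7 + n\right)$ ($S{\left(n,x \right)} = \left(7 + n\right) n + x x = n \left(7 + n\right) + x^{2} = x^{2} + n \left(7 + n\right)$)
$\frac{31884 + 6685}{-16223 + S{\left(91,-4 \right)}} = \frac{31884 + 6685}{-16223 + \left(\left(-4\right)^{2} + 91 \left(7 + 91\right)\right)} = \frac{38569}{-16223 + \left(16 + 91 \cdot 98\right)} = \frac{38569}{-16223 + \left(16 + 8918\right)} = \frac{38569}{-16223 + 8934} = \frac{38569}{-7289} = 38569 \left(- \frac{1}{7289}\right) = - \frac{38569}{7289}$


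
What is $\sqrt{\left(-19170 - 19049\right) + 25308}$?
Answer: $i \sqrt{12911} \approx 113.63 i$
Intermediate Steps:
$\sqrt{\left(-19170 - 19049\right) + 25308} = \sqrt{-38219 + 25308} = \sqrt{-12911} = i \sqrt{12911}$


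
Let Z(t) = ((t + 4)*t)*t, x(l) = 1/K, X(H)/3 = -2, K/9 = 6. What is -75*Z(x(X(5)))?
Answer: -5425/52488 ≈ -0.10336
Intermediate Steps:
K = 54 (K = 9*6 = 54)
X(H) = -6 (X(H) = 3*(-2) = -6)
x(l) = 1/54
Z(t) = t²*(4 + t) (Z(t) = ((4 + t)*t)*t = (t*(4 + t))*t = t²*(4 + t))
-75*Z(x(X(5))) = -75*(1/54)²*(4 + 1/54) = -25*217/(972*54) = -75*217/157464 = -5425/52488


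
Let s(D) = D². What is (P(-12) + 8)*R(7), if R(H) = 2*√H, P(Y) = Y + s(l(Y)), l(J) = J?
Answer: 280*√7 ≈ 740.81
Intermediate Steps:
P(Y) = Y + Y²
(P(-12) + 8)*R(7) = (-12*(1 - 12) + 8)*(2*√7) = (-12*(-11) + 8)*(2*√7) = (132 + 8)*(2*√7) = 140*(2*√7) = 280*√7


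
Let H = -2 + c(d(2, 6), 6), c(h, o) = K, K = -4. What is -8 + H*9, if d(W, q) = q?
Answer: -62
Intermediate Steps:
c(h, o) = -4
H = -6 (H = -2 - 4 = -6)
-8 + H*9 = -8 - 6*9 = -8 - 54 = -62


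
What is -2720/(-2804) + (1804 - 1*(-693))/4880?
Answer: 5068797/3420880 ≈ 1.4817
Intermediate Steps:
-2720/(-2804) + (1804 - 1*(-693))/4880 = -2720*(-1/2804) + (1804 + 693)*(1/4880) = 680/701 + 2497*(1/4880) = 680/701 + 2497/4880 = 5068797/3420880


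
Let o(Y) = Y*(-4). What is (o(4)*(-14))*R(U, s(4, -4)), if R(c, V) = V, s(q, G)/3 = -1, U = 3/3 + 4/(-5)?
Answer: -672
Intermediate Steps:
U = ⅕ (U = 3*(⅓) + 4*(-⅕) = 1 - ⅘ = ⅕ ≈ 0.20000)
s(q, G) = -3 (s(q, G) = 3*(-1) = -3)
o(Y) = -4*Y
(o(4)*(-14))*R(U, s(4, -4)) = (-4*4*(-14))*(-3) = -16*(-14)*(-3) = 224*(-3) = -672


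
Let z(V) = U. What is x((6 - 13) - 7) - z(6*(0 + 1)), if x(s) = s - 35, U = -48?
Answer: -1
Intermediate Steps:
z(V) = -48
x(s) = -35 + s
x((6 - 13) - 7) - z(6*(0 + 1)) = (-35 + ((6 - 13) - 7)) - 1*(-48) = (-35 + (-7 - 7)) + 48 = (-35 - 14) + 48 = -49 + 48 = -1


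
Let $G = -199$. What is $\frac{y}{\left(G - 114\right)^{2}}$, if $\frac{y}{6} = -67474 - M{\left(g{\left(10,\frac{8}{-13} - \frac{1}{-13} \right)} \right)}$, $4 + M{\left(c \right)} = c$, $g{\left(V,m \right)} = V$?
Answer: $- \frac{404880}{97969} \approx -4.1327$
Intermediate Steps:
$M{\left(c \right)} = -4 + c$
$y = -404880$ ($y = 6 \left(-67474 - \left(-4 + 10\right)\right) = 6 \left(-67474 - 6\right) = 6 \left(-67480\right) = -404880$)
$\frac{y}{\left(G - 114\right)^{2}} = - \frac{404880}{\left(-199 - 114\right)^{2}} = - \frac{404880}{\left(-313\right)^{2}} = - \frac{404880}{97969}$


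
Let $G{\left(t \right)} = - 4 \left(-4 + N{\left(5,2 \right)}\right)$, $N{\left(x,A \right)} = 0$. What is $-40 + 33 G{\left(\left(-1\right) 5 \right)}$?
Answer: $488$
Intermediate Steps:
$G{\left(t \right)} = 16$ ($G{\left(t \right)} = - 4 \left(-4 + 0\right) = \left(-4\right) \left(-4\right) = 16$)
$-40 + 33 G{\left(\left(-1\right) 5 \right)} = -40 + 33 \cdot 16 = -40 + 528 = 488$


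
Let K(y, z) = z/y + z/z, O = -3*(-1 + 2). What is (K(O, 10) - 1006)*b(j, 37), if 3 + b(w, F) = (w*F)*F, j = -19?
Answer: 78692350/3 ≈ 2.6231e+7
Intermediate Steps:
O = -3 (O = -3*1 = -3)
K(y, z) = 1 + z/y (K(y, z) = z/y + 1 = 1 + z/y)
b(w, F) = -3 + w*F² (b(w, F) = -3 + (w*F)*F = -3 + (F*w)*F = -3 + w*F²)
(K(O, 10) - 1006)*b(j, 37) = ((-3 + 10)/(-3) - 1006)*(-3 - 19*37²) = (-⅓*7 - 1006)*(-3 - 19*1369) = (-7/3 - 1006)*(-3 - 26011) = -3025/3*(-26014) = 78692350/3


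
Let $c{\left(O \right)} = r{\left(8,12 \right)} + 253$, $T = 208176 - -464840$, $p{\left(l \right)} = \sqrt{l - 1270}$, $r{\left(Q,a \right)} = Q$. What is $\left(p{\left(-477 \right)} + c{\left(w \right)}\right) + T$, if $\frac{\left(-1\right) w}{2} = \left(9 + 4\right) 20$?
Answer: $673277 + i \sqrt{1747} \approx 6.7328 \cdot 10^{5} + 41.797 i$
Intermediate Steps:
$p{\left(l \right)} = \sqrt{-1270 + l}$
$T = 673016$ ($T = 208176 + 464840 = 673016$)
$w = -520$ ($w = - 2 \left(9 + 4\right) 20 = - 2 \cdot 13 \cdot 20 = \left(-2\right) 260 = -520$)
$c{\left(O \right)} = 261$ ($c{\left(O \right)} = 8 + 253 = 261$)
$\left(p{\left(-477 \right)} + c{\left(w \right)}\right) + T = \left(\sqrt{-1270 - 477} + 261\right) + 673016 = \left(\sqrt{-1747} + 261\right) + 673016 = \left(i \sqrt{1747} + 261\right) + 673016 = \left(261 + i \sqrt{1747}\right) + 673016 = 673277 + i \sqrt{1747}$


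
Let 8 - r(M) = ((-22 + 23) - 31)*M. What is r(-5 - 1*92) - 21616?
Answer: -24518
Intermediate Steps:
r(M) = 8 + 30*M (r(M) = 8 - ((-22 + 23) - 31)*M = 8 - (1 - 31)*M = 8 - (-30)*M = 8 + 30*M)
r(-5 - 1*92) - 21616 = (8 + 30*(-5 - 1*92)) - 21616 = (8 + 30*(-5 - 92)) - 21616 = (8 + 30*(-97)) - 21616 = (8 - 2910) - 21616 = -2902 - 21616 = -24518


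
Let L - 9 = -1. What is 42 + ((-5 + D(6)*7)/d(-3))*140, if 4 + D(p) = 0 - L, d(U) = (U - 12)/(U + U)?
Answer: -4942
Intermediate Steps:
L = 8 (L = 9 - 1 = 8)
d(U) = (-12 + U)/(2*U) (d(U) = (-12 + U)/((2*U)) = (-12 + U)*(1/(2*U)) = (-12 + U)/(2*U))
D(p) = -12 (D(p) = -4 + (0 - 1*8) = -4 + (0 - 8) = -4 - 8 = -12)
42 + ((-5 + D(6)*7)/d(-3))*140 = 42 + ((-5 - 12*7)/(((½)*(-12 - 3)/(-3))))*140 = 42 + ((-5 - 84)/(((½)*(-⅓)*(-15))))*140 = 42 - 89/5/2*140 = 42 - 89*⅖*140 = 42 - 178/5*140 = 42 - 4984 = -4942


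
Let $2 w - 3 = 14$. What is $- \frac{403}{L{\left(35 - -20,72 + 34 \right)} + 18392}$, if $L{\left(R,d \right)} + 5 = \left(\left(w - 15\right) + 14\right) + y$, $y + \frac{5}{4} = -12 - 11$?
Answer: $- \frac{1612}{73481} \approx -0.021938$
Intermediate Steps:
$w = \frac{17}{2}$ ($w = \frac{3}{2} + \frac{1}{2} \cdot 14 = \frac{3}{2} + 7 = \frac{17}{2} \approx 8.5$)
$y = - \frac{97}{4}$ ($y = - \frac{5}{4} - 23 = - \frac{97}{4} \approx -24.25$)
$L{\left(R,d \right)} = - \frac{87}{4}$ ($L{\left(R,d \right)} = -5 + \left(\left(\left(\frac{17}{2} - 15\right) + 14\right) - \frac{97}{4}\right) = -5 + \left(\left(- \frac{13}{2} + 14\right) - \frac{97}{4}\right) = -5 + \left(\frac{15}{2} - \frac{97}{4}\right) = -5 - \frac{67}{4} = - \frac{87}{4}$)
$- \frac{403}{L{\left(35 - -20,72 + 34 \right)} + 18392} = - \frac{403}{- \frac{87}{4} + 18392} = - \frac{403}{\frac{73481}{4}} = \left(-403\right) \frac{4}{73481} = - \frac{1612}{73481}$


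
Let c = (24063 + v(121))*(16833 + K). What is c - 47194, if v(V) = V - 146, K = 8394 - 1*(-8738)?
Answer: 816403476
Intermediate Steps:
K = 17132 (K = 8394 + 8738 = 17132)
v(V) = -146 + V
c = 816450670 (c = (24063 + (-146 + 121))*(16833 + 17132) = (24063 - 25)*33965 = 24038*33965 = 816450670)
c - 47194 = 816450670 - 47194 = 816403476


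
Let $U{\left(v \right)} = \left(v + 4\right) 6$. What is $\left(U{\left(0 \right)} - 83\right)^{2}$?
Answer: $3481$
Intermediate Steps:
$U{\left(v \right)} = 24 + 6 v$ ($U{\left(v \right)} = \left(4 + v\right) 6 = 24 + 6 v$)
$\left(U{\left(0 \right)} - 83\right)^{2} = \left(\left(24 + 6 \cdot 0\right) - 83\right)^{2} = \left(\left(24 + 0\right) - 83\right)^{2} = \left(24 - 83\right)^{2} = \left(-59\right)^{2} = 3481$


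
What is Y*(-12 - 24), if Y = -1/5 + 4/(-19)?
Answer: 1404/95 ≈ 14.779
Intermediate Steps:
Y = -39/95 (Y = -1*1/5 + 4*(-1/19) = -1/5 - 4/19 = -39/95 ≈ -0.41053)
Y*(-12 - 24) = -39*(-12 - 24)/95 = -39/95*(-36) = 1404/95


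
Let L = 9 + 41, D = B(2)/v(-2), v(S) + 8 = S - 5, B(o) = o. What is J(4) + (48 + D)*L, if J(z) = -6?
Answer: 7162/3 ≈ 2387.3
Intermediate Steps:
v(S) = -13 + S (v(S) = -8 + (S - 5) = -8 + (-5 + S) = -13 + S)
D = -2/15 (D = 2/(-13 - 2) = 2/(-15) = 2*(-1/15) = -2/15 ≈ -0.13333)
L = 50
J(4) + (48 + D)*L = -6 + (48 - 2/15)*50 = -6 + (718/15)*50 = -6 + 7180/3 = 7162/3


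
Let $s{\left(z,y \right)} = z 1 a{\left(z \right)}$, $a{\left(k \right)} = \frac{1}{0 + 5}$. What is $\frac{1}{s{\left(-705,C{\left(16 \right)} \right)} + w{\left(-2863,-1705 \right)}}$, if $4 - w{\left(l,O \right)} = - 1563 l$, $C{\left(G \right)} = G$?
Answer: $- \frac{1}{4475006} \approx -2.2346 \cdot 10^{-7}$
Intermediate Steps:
$a{\left(k \right)} = \frac{1}{5}$
$w{\left(l,O \right)} = 4 + 1563 l$ ($w{\left(l,O \right)} = 4 - - 1563 l = 4 + 1563 l$)
$s{\left(z,y \right)} = \frac{z}{5}$ ($s{\left(z,y \right)} = z 1 \cdot \frac{1}{5} = z \frac{1}{5} = \frac{z}{5}$)
$\frac{1}{s{\left(-705,C{\left(16 \right)} \right)} + w{\left(-2863,-1705 \right)}} = \frac{1}{\frac{1}{5} \left(-705\right) + \left(4 + 1563 \left(-2863\right)\right)} = \frac{1}{-141 + \left(4 - 4474869\right)} = \frac{1}{-141 - 4474865} = \frac{1}{-4475006} = - \frac{1}{4475006}$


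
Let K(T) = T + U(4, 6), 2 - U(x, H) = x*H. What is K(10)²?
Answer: 144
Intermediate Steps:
U(x, H) = 2 - H*x (U(x, H) = 2 - x*H = 2 - H*x)
K(T) = -22 + T (K(T) = T + (2 - 1*6*4) = T + (2 - 24) = T - 22 = -22 + T)
K(10)² = (-22 + 10)² = (-12)² = 144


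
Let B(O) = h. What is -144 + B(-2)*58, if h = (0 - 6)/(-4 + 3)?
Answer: 204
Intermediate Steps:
h = 6 (h = -6/(-1) = -6*(-1) = 6)
B(O) = 6
-144 + B(-2)*58 = -144 + 6*58 = -144 + 348 = 204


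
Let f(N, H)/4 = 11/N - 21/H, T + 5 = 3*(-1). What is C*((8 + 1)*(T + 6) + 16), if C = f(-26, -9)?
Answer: -596/39 ≈ -15.282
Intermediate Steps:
T = -8 (T = -5 + 3*(-1) = -5 - 3 = -8)
f(N, H) = -84/H + 44/N (f(N, H) = 4*(11/N - 21/H) = 4*(-21/H + 11/N) = -84/H + 44/N)
C = 298/39 (C = -84/(-9) + 44/(-26) = -84*(-1/9) + 44*(-1/26) = 28/3 - 22/13 = 298/39 ≈ 7.6410)
C*((8 + 1)*(T + 6) + 16) = 298*((8 + 1)*(-8 + 6) + 16)/39 = 298*(9*(-2) + 16)/39 = 298*(-18 + 16)/39 = (298/39)*(-2) = -596/39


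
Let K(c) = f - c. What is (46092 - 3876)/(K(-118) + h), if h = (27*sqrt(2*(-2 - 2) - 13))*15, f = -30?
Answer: 3715008/3452269 - 17097480*I*sqrt(21)/3452269 ≈ 1.0761 - 22.695*I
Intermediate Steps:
K(c) = -30 - c
h = 405*I*sqrt(21) (h = (27*sqrt(2*(-4) - 13))*15 = (27*sqrt(-8 - 13))*15 = (27*sqrt(-21))*15 = (27*(I*sqrt(21)))*15 = (27*I*sqrt(21))*15 = 405*I*sqrt(21) ≈ 1855.9*I)
(46092 - 3876)/(K(-118) + h) = (46092 - 3876)/((-30 - 1*(-118)) + 405*I*sqrt(21)) = 42216/((-30 + 118) + 405*I*sqrt(21)) = 42216/(88 + 405*I*sqrt(21))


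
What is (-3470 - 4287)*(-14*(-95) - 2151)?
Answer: 6368497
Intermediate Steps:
(-3470 - 4287)*(-14*(-95) - 2151) = -7757*(1330 - 2151) = -7757*(-821) = 6368497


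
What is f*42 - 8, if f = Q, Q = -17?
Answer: -722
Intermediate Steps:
f = -17
f*42 - 8 = -17*42 - 8 = -714 - 8 = -722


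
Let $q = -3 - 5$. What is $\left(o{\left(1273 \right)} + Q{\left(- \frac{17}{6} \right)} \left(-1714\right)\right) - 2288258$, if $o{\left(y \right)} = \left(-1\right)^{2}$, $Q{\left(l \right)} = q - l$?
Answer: $- \frac{6838204}{3} \approx -2.2794 \cdot 10^{6}$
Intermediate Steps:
$q = -8$
$Q{\left(l \right)} = -8 - l$
$o{\left(y \right)} = 1$
$\left(o{\left(1273 \right)} + Q{\left(- \frac{17}{6} \right)} \left(-1714\right)\right) - 2288258 = \left(1 + \left(-8 - - \frac{17}{6}\right) \left(-1714\right)\right) - 2288258 = \left(1 + \left(-8 + \frac{17}{6}\right) \left(-1714\right)\right) - 2288258 = \left(1 - - \frac{26567}{3}\right) - 2288258 = \left(1 + \frac{26567}{3}\right) - 2288258 = \frac{26570}{3} - 2288258 = - \frac{6838204}{3}$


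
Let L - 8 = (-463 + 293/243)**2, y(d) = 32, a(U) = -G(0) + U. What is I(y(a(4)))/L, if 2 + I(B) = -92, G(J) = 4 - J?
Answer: -2775303/6296451524 ≈ -0.00044077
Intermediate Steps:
a(U) = -4 + U (a(U) = -(4 - 1*0) + U = -(4 + 0) + U = -1*4 + U = -4 + U)
I(B) = -94 (I(B) = -2 - 92 = -94)
L = 12592903048/59049 (L = 8 + (-463 + 293/243)**2 = 8 + (-112216/243)**2 = 8 + 12592430656/59049 = 12592903048/59049 ≈ 2.1326e+5)
I(y(a(4)))/L = -94/12592903048/59049 = -94*59049/12592903048 = -2775303/6296451524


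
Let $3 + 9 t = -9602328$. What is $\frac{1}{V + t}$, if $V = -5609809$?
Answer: $- \frac{3}{20030204} \approx -1.4977 \cdot 10^{-7}$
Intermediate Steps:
$t = - \frac{3200777}{3}$ ($t = - \frac{1}{3} + \frac{1}{9} \left(-9602328\right) = - \frac{1}{3} - \frac{3200776}{3} = - \frac{3200777}{3} \approx -1.0669 \cdot 10^{6}$)
$\frac{1}{V + t} = \frac{1}{-5609809 - \frac{3200777}{3}} = \frac{1}{- \frac{20030204}{3}} = - \frac{3}{20030204}$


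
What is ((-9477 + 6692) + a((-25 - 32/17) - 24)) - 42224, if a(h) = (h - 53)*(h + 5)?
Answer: -11630121/289 ≈ -40243.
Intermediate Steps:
a(h) = (-53 + h)*(5 + h)
((-9477 + 6692) + a((-25 - 32/17) - 24)) - 42224 = ((-9477 + 6692) + (-265 + ((-25 - 32/17) - 24)² - 48*((-25 - 32/17) - 24))) - 42224 = (-2785 + (-265 + ((-25 - 32*1/17) - 24)² - 48*((-25 - 32*1/17) - 24))) - 42224 = (-2785 + (-265 + ((-25 - 32/17) - 24)² - 48*((-25 - 32/17) - 24))) - 42224 = (-2785 + (-265 + (-457/17 - 24)² - 48*(-457/17 - 24))) - 42224 = (-2785 + (-265 + (-865/17)² - 48*(-865/17))) - 42224 = (-2785 + (-265 + 748225/289 + 41520/17)) - 42224 = (-2785 + 1377480/289) - 42224 = 572615/289 - 42224 = -11630121/289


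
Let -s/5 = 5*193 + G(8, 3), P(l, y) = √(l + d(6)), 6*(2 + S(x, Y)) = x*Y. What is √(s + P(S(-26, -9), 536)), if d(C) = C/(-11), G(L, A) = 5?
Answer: √(-586850 + 11*√4411)/11 ≈ 69.599*I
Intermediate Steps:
d(C) = -C/11 (d(C) = C*(-1/11) = -C/11)
S(x, Y) = -2 + Y*x/6 (S(x, Y) = -2 + (x*Y)/6 = -2 + (Y*x)/6 = -2 + Y*x/6)
P(l, y) = √(-6/11 + l) (P(l, y) = √(l - 1/11*6) = √(l - 6/11) = √(-6/11 + l))
s = -4850 (s = -5*(5*193 + 5) = -5*(965 + 5) = -5*970 = -4850)
√(s + P(S(-26, -9), 536)) = √(-4850 + √(-66 + 121*(-2 + (⅙)*(-9)*(-26)))/11) = √(-4850 + √(-66 + 121*(-2 + 39))/11) = √(-4850 + √(-66 + 121*37)/11) = √(-4850 + √(-66 + 4477)/11) = √(-4850 + √4411/11)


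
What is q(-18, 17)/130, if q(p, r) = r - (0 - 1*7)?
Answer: 12/65 ≈ 0.18462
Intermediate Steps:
q(p, r) = 7 + r (q(p, r) = r - (0 - 7) = r - 1*(-7) = r + 7 = 7 + r)
q(-18, 17)/130 = (7 + 17)/130 = 24*(1/130) = 12/65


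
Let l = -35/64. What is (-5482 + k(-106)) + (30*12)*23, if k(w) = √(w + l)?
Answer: 2798 + I*√6819/8 ≈ 2798.0 + 10.322*I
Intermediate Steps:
l = -35/64 (l = -35*1/64 = -35/64 ≈ -0.54688)
k(w) = √(-35/64 + w) (k(w) = √(w - 35/64) = √(-35/64 + w))
(-5482 + k(-106)) + (30*12)*23 = (-5482 + √(-35 + 64*(-106))/8) + (30*12)*23 = (-5482 + √(-35 - 6784)/8) + 360*23 = (-5482 + √(-6819)/8) + 8280 = (-5482 + (I*√6819)/8) + 8280 = (-5482 + I*√6819/8) + 8280 = 2798 + I*√6819/8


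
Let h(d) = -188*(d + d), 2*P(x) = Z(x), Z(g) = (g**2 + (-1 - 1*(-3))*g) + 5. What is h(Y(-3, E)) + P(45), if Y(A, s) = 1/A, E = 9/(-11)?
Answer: 3556/3 ≈ 1185.3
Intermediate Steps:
E = -9/11 (E = 9*(-1/11) = -9/11 ≈ -0.81818)
Z(g) = 5 + g**2 + 2*g (Z(g) = (g**2 + (-1 + 3)*g) + 5 = (g**2 + 2*g) + 5 = 5 + g**2 + 2*g)
P(x) = 5/2 + x + x**2/2 (P(x) = (5 + x**2 + 2*x)/2 = 5/2 + x + x**2/2)
h(d) = -376*d
h(Y(-3, E)) + P(45) = -376/(-3) + (5/2 + 45 + (1/2)*45**2) = -376*(-1/3) + (5/2 + 45 + (1/2)*2025) = 376/3 + (5/2 + 45 + 2025/2) = 376/3 + 1060 = 3556/3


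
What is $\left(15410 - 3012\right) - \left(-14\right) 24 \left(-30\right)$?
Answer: $2318$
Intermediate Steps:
$\left(15410 - 3012\right) - \left(-14\right) 24 \left(-30\right) = \left(15410 - 3012\right) - \left(-336\right) \left(-30\right) = 12398 - 10080 = 2318$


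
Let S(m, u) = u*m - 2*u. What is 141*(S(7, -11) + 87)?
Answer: 4512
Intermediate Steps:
S(m, u) = -2*u + m*u (S(m, u) = m*u - 2*u = -2*u + m*u)
141*(S(7, -11) + 87) = 141*(-11*(-2 + 7) + 87) = 141*(-11*5 + 87) = 141*(-55 + 87) = 141*32 = 4512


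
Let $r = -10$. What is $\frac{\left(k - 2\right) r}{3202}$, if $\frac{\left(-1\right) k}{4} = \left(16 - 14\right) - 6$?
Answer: $- \frac{70}{1601} \approx -0.043723$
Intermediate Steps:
$k = 16$ ($k = - 4 \left(\left(16 - 14\right) - 6\right) = - 4 \left(2 - 6\right) = \left(-4\right) \left(-4\right) = 16$)
$\frac{\left(k - 2\right) r}{3202} = \frac{\left(16 - 2\right) \left(-10\right)}{3202} = 14 \left(-10\right) \frac{1}{3202} = \left(-140\right) \frac{1}{3202} = - \frac{70}{1601}$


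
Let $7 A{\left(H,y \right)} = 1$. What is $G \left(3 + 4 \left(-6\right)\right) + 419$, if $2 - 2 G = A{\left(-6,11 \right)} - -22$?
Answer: $\frac{1261}{2} \approx 630.5$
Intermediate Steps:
$A{\left(H,y \right)} = \frac{1}{7}$ ($A{\left(H,y \right)} = \frac{1}{7} \cdot 1 = \frac{1}{7}$)
$G = - \frac{141}{14}$ ($G = 1 - \frac{\frac{1}{7} - -22}{2} = 1 - \frac{\frac{1}{7} + 22}{2} = 1 - \frac{155}{14} = - \frac{141}{14} \approx -10.071$)
$G \left(3 + 4 \left(-6\right)\right) + 419 = - \frac{141 \left(3 + 4 \left(-6\right)\right)}{14} + 419 = - \frac{141 \left(3 - 24\right)}{14} + 419 = \left(- \frac{141}{14}\right) \left(-21\right) + 419 = \frac{423}{2} + 419 = \frac{1261}{2}$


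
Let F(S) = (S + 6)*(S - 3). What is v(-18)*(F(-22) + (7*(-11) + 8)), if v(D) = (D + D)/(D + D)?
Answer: 331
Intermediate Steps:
F(S) = (-3 + S)*(6 + S) (F(S) = (6 + S)*(-3 + S) = (-3 + S)*(6 + S))
v(D) = 1 (v(D) = (2*D)/((2*D)) = (2*D)*(1/(2*D)) = 1)
v(-18)*(F(-22) + (7*(-11) + 8)) = 1*((-18 + (-22)**2 + 3*(-22)) + (7*(-11) + 8)) = 1*((-18 + 484 - 66) + (-77 + 8)) = 1*(400 - 69) = 1*331 = 331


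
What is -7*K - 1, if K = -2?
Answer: 13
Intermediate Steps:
-7*K - 1 = -7*(-2) - 1 = 14 - 1 = 13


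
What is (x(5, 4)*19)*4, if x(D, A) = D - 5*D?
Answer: -1520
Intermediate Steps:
x(D, A) = -4*D
(x(5, 4)*19)*4 = (-4*5*19)*4 = -20*19*4 = -380*4 = -1520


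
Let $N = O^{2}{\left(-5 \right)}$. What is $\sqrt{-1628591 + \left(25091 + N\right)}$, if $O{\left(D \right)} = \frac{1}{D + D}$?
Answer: $\frac{i \sqrt{160349999}}{10} \approx 1266.3 i$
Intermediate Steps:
$O{\left(D \right)} = \frac{1}{2 D}$
$N = \frac{1}{100}$ ($N = \left(\frac{1}{2 \left(-5\right)}\right)^{2} = \left(\frac{1}{2} \left(- \frac{1}{5}\right)\right)^{2} = \left(- \frac{1}{10}\right)^{2} = \frac{1}{100} \approx 0.01$)
$\sqrt{-1628591 + \left(25091 + N\right)} = \sqrt{-1628591 + \left(25091 + \frac{1}{100}\right)} = \sqrt{-1628591 + \frac{2509101}{100}} = \sqrt{- \frac{160349999}{100}} = \frac{i \sqrt{160349999}}{10}$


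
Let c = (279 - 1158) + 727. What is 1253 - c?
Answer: 1405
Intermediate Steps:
c = -152 (c = -879 + 727 = -152)
1253 - c = 1253 - 1*(-152) = 1253 + 152 = 1405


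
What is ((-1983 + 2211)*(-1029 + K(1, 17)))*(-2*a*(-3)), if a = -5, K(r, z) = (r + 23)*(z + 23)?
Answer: 471960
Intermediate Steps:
K(r, z) = (23 + r)*(23 + z)
((-1983 + 2211)*(-1029 + K(1, 17)))*(-2*a*(-3)) = ((-1983 + 2211)*(-1029 + (529 + 23*1 + 23*17 + 1*17)))*(-2*(-5)*(-3)) = (228*(-1029 + (529 + 23 + 391 + 17)))*(10*(-3)) = (228*(-1029 + 960))*(-30) = (228*(-69))*(-30) = -15732*(-30) = 471960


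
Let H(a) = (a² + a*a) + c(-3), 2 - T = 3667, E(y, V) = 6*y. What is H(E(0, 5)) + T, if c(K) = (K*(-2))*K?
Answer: -3683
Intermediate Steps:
T = -3665 (T = 2 - 1*3667 = 2 - 3667 = -3665)
c(K) = -2*K² (c(K) = (-2*K)*K = -2*K²)
H(a) = -18 + 2*a² (H(a) = (a² + a*a) - 2*(-3)² = (a² + a²) - 2*9 = 2*a² - 18 = -18 + 2*a²)
H(E(0, 5)) + T = (-18 + 2*(6*0)²) - 3665 = (-18 + 2*0²) - 3665 = (-18 + 2*0) - 3665 = (-18 + 0) - 3665 = -18 - 3665 = -3683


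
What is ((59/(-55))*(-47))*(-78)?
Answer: -216294/55 ≈ -3932.6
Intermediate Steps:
((59/(-55))*(-47))*(-78) = ((59*(-1/55))*(-47))*(-78) = -59/55*(-47)*(-78) = (2773/55)*(-78) = -216294/55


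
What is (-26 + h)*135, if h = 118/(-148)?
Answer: -267705/74 ≈ -3617.6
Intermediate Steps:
h = -59/74 (h = 118*(-1/148) = -59/74 ≈ -0.79730)
(-26 + h)*135 = (-26 - 59/74)*135 = -1983/74*135 = -267705/74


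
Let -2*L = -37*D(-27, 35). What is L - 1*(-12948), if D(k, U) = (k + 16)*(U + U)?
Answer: -1297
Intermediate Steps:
D(k, U) = 2*U*(16 + k) (D(k, U) = (16 + k)*(2*U) = 2*U*(16 + k))
L = -14245 (L = -(-37)*2*35*(16 - 27)/2 = -(-37)*2*35*(-11)/2 = -(-37)*(-770)/2 = -1/2*28490 = -14245)
L - 1*(-12948) = -14245 - 1*(-12948) = -14245 + 12948 = -1297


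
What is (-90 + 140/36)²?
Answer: 600625/81 ≈ 7415.1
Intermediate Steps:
(-90 + 140/36)² = (-90 + 140*(1/36))² = (-90 + 35/9)² = (-775/9)² = 600625/81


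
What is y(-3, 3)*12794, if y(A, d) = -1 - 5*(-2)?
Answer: 115146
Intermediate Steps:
y(A, d) = 9 (y(A, d) = -1 + 10 = 9)
y(-3, 3)*12794 = 9*12794 = 115146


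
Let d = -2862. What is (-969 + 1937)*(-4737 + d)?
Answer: -7355832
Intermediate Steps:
(-969 + 1937)*(-4737 + d) = (-969 + 1937)*(-4737 - 2862) = 968*(-7599) = -7355832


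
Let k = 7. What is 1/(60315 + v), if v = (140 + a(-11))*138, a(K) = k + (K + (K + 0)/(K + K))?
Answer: 1/79152 ≈ 1.2634e-5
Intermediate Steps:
a(K) = 15/2 + K (a(K) = 7 + (K + (K + 0)/(K + K)) = 7 + (K + K/((2*K))) = 7 + (K + K*(1/(2*K))) = 7 + (K + 1/2) = 7 + (1/2 + K) = 15/2 + K)
v = 18837 (v = (140 + (15/2 - 11))*138 = (140 - 7/2)*138 = (273/2)*138 = 18837)
1/(60315 + v) = 1/(60315 + 18837) = 1/79152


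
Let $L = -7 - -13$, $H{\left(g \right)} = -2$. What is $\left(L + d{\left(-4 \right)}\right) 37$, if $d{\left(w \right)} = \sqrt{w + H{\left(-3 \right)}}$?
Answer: $222 + 37 i \sqrt{6} \approx 222.0 + 90.631 i$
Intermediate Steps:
$d{\left(w \right)} = \sqrt{-2 + w}$ ($d{\left(w \right)} = \sqrt{w - 2} = \sqrt{-2 + w}$)
$L = 6$ ($L = -7 + 13 = 6$)
$\left(L + d{\left(-4 \right)}\right) 37 = \left(6 + \sqrt{-2 - 4}\right) 37 = \left(6 + \sqrt{-6}\right) 37 = \left(6 + i \sqrt{6}\right) 37 = 222 + 37 i \sqrt{6}$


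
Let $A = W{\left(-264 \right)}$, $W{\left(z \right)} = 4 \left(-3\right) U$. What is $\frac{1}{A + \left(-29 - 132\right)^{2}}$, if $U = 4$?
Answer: $\frac{1}{25873} \approx 3.865 \cdot 10^{-5}$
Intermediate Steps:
$W{\left(z \right)} = -48$ ($W{\left(z \right)} = 4 \left(-3\right) 4 = \left(-12\right) 4 = -48$)
$A = -48$
$\frac{1}{A + \left(-29 - 132\right)^{2}} = \frac{1}{-48 + \left(-29 - 132\right)^{2}} = \frac{1}{-48 + \left(-161\right)^{2}} = \frac{1}{-48 + 25921} = \frac{1}{25873}$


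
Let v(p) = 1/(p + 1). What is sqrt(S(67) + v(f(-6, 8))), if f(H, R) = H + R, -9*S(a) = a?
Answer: 8*I/3 ≈ 2.6667*I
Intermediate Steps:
S(a) = -a/9
v(p) = 1/(1 + p)
sqrt(S(67) + v(f(-6, 8))) = sqrt(-1/9*67 + 1/(1 + (-6 + 8))) = sqrt(-67/9 + 1/(1 + 2)) = sqrt(-67/9 + 1/3) = sqrt(-64/9) = 8*I/3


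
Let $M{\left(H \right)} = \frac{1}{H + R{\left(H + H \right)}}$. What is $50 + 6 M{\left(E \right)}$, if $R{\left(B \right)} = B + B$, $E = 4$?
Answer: $\frac{503}{10} \approx 50.3$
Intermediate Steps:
$R{\left(B \right)} = 2 B$
$M{\left(H \right)} = \frac{1}{5 H}$ ($M{\left(H \right)} = \frac{1}{H + 2 \left(H + H\right)} = \frac{1}{H + 2 \cdot 2 H} = \frac{1}{H + 4 H} = \frac{1}{5 H}$)
$50 + 6 M{\left(E \right)} = 50 + 6 \frac{1}{5 \cdot 4} = 50 + 6 \cdot \frac{1}{5} \cdot \frac{1}{4} = 50 + 6 \cdot \frac{1}{20} = 50 + \frac{3}{10} = \frac{503}{10}$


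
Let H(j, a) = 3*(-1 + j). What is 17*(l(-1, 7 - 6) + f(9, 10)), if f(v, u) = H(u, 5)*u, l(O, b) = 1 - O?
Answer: 4624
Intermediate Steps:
H(j, a) = -3 + 3*j
f(v, u) = u*(-3 + 3*u) (f(v, u) = (-3 + 3*u)*u = u*(-3 + 3*u))
17*(l(-1, 7 - 6) + f(9, 10)) = 17*((1 - 1*(-1)) + 3*10*(-1 + 10)) = 17*((1 + 1) + 3*10*9) = 17*(2 + 270) = 17*272 = 4624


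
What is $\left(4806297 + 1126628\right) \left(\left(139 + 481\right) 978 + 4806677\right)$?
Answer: $32115142543225$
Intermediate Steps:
$\left(4806297 + 1126628\right) \left(\left(139 + 481\right) 978 + 4806677\right) = 5932925 \left(620 \cdot 978 + 4806677\right) = 5932925 \left(606360 + 4806677\right) = 5932925 \cdot 5413037 = 32115142543225$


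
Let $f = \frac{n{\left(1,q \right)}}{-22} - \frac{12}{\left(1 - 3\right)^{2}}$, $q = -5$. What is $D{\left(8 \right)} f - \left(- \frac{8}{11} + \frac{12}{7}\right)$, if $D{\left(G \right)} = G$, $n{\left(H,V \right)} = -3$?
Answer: $- \frac{1840}{77} \approx -23.896$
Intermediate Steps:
$f = - \frac{63}{22}$ ($f = - \frac{3}{-22} - \frac{12}{\left(1 - 3\right)^{2}} = \left(-3\right) \left(- \frac{1}{22}\right) - \frac{12}{\left(-2\right)^{2}} = \frac{3}{22} - \frac{12}{4} = \frac{3}{22} - 3 = - \frac{63}{22} \approx -2.8636$)
$D{\left(8 \right)} f - \left(- \frac{8}{11} + \frac{12}{7}\right) = 8 \left(- \frac{63}{22}\right) - \left(- \frac{8}{11} + \frac{12}{7}\right) = - \frac{252}{11} - \frac{76}{77} = - \frac{1840}{77}$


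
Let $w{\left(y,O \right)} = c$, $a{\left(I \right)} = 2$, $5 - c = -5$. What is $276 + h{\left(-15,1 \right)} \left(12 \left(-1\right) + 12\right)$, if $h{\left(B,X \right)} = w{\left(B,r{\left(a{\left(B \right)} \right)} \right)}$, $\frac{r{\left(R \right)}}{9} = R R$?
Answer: $276$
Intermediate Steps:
$c = 10$ ($c = 5 - -5 = 5 + 5 = 10$)
$r{\left(R \right)} = 9 R^{2}$ ($r{\left(R \right)} = 9 R R = 9 R^{2}$)
$w{\left(y,O \right)} = 10$
$h{\left(B,X \right)} = 10$
$276 + h{\left(-15,1 \right)} \left(12 \left(-1\right) + 12\right) = 276 + 10 \left(12 \left(-1\right) + 12\right) = 276 + 10 \left(-12 + 12\right) = 276 + 10 \cdot 0 = 276 + 0 = 276$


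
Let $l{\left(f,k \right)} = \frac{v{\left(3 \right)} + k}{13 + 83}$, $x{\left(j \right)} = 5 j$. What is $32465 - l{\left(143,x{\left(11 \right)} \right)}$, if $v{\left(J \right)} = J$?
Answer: $\frac{1558291}{48} \approx 32464.0$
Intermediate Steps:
$l{\left(f,k \right)} = \frac{1}{32} + \frac{k}{96}$ ($l{\left(f,k \right)} = \frac{3 + k}{13 + 83} = \frac{3 + k}{96} = \left(3 + k\right) \frac{1}{96} = \frac{1}{32} + \frac{k}{96}$)
$32465 - l{\left(143,x{\left(11 \right)} \right)} = 32465 - \left(\frac{1}{32} + \frac{5 \cdot 11}{96}\right) = 32465 - \left(\frac{1}{32} + \frac{1}{96} \cdot 55\right) = 32465 - \left(\frac{1}{32} + \frac{55}{96}\right) = 32465 - \frac{29}{48} = \frac{1558291}{48}$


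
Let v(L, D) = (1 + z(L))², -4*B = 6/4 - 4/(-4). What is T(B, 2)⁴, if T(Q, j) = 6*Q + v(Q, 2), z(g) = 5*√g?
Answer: -35667119/4096 - 12942615*I*√10/256 ≈ -8707.8 - 1.5988e+5*I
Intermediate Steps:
B = -5/8 (B = -(6/4 - 4/(-4))/4 = -(6*(¼) - 4*(-¼))/4 = -(3/2 + 1)/4 = -¼*5/2 = -5/8 ≈ -0.62500)
v(L, D) = (1 + 5*√L)²
T(Q, j) = (1 + 5*√Q)² + 6*Q (T(Q, j) = 6*Q + (1 + 5*√Q)² = (1 + 5*√Q)² + 6*Q)
T(B, 2)⁴ = (1 + 10*√(-5/8) + 31*(-5/8))⁴ = (1 + 10*(I*√10/4) - 155/8)⁴ = (1 + 5*I*√10/2 - 155/8)⁴ = (-147/8 + 5*I*√10/2)⁴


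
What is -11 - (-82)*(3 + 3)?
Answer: 481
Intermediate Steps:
-11 - (-82)*(3 + 3) = -11 - (-82)*6 = -11 - 41*(-12) = -11 + 492 = 481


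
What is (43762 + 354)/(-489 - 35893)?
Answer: -22058/18191 ≈ -1.2126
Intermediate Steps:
(43762 + 354)/(-489 - 35893) = 44116/(-36382) = 44116*(-1/36382) = -22058/18191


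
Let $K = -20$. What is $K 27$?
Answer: $-540$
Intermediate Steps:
$K 27 = \left(-20\right) 27 = -540$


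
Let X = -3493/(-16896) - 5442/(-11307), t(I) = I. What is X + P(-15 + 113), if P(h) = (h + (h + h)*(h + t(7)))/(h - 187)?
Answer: -1312896727243/5667611136 ≈ -231.65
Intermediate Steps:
X = 43814461/63681024 (X = -3493*(-1/16896) - 5442*(-1/11307) = 3493/16896 + 1814/3769 = 43814461/63681024 ≈ 0.68803)
P(h) = (h + 2*h*(7 + h))/(-187 + h) (P(h) = (h + (h + h)*(h + 7))/(h - 187) = (h + (2*h)*(7 + h))/(-187 + h) = (h + 2*h*(7 + h))/(-187 + h))
X + P(-15 + 113) = 43814461/63681024 + (-15 + 113)*(15 + 2*(-15 + 113))/(-187 + (-15 + 113)) = 43814461/63681024 + 98*(15 + 2*98)/(-187 + 98) = 43814461/63681024 + 98*(15 + 196)/(-89) = 43814461/63681024 + 98*(-1/89)*211 = 43814461/63681024 - 20678/89 = -1312896727243/5667611136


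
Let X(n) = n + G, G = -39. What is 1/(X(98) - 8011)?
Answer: -1/7952 ≈ -0.00012575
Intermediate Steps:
X(n) = -39 + n (X(n) = n - 39 = -39 + n)
1/(X(98) - 8011) = 1/((-39 + 98) - 8011) = 1/(59 - 8011) = 1/(-7952) = -1/7952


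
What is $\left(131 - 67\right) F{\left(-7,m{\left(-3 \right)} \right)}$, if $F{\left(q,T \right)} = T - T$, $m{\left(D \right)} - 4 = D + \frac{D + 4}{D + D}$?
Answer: $0$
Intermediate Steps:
$m{\left(D \right)} = 4 + D + \frac{4 + D}{2 D}$ ($m{\left(D \right)} = 4 + \left(D + \frac{D + 4}{D + D}\right) = 4 + \left(D + \frac{4 + D}{2 D}\right) = 4 + D + \frac{4 + D}{2 D}$)
$F{\left(q,T \right)} = 0$
$\left(131 - 67\right) F{\left(-7,m{\left(-3 \right)} \right)} = \left(131 - 67\right) 0 = 64 \cdot 0 = 0$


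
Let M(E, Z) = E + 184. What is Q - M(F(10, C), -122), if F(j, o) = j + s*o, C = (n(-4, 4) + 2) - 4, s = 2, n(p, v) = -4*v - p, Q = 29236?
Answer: 29070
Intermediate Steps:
n(p, v) = -p - 4*v
C = -14 (C = ((-1*(-4) - 4*4) + 2) - 4 = ((4 - 16) + 2) - 4 = (-12 + 2) - 4 = -10 - 4 = -14)
F(j, o) = j + 2*o
M(E, Z) = 184 + E
Q - M(F(10, C), -122) = 29236 - (184 + (10 + 2*(-14))) = 29236 - (184 + (10 - 28)) = 29236 - (184 - 18) = 29236 - 1*166 = 29236 - 166 = 29070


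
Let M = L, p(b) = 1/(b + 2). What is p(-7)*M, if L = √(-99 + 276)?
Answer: -√177/5 ≈ -2.6608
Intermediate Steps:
L = √177 ≈ 13.304
p(b) = 1/(2 + b)
M = √177 ≈ 13.304
p(-7)*M = √177/(2 - 7) = √177/(-5) = -√177/5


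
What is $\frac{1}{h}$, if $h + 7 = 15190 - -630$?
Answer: $\frac{1}{15813} \approx 6.3239 \cdot 10^{-5}$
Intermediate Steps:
$h = 15813$ ($h = -7 + \left(15190 - -630\right) = -7 + \left(15190 + 630\right) = -7 + 15820 = 15813$)
$\frac{1}{h} = \frac{1}{15813}$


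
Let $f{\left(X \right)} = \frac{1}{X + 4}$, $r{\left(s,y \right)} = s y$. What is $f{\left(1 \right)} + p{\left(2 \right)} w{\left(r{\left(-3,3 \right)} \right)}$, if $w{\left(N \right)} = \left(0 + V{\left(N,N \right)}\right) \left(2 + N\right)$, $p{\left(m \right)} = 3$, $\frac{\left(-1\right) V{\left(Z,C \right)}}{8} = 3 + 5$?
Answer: $\frac{6721}{5} \approx 1344.2$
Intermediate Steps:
$V{\left(Z,C \right)} = -64$ ($V{\left(Z,C \right)} = - 8 \left(3 + 5\right) = \left(-8\right) 8 = -64$)
$w{\left(N \right)} = -128 - 64 N$ ($w{\left(N \right)} = \left(0 - 64\right) \left(2 + N\right) = - 64 \left(2 + N\right) = -128 - 64 N$)
$f{\left(X \right)} = \frac{1}{4 + X}$
$f{\left(1 \right)} + p{\left(2 \right)} w{\left(r{\left(-3,3 \right)} \right)} = \frac{1}{4 + 1} + 3 \left(-128 - 64 \left(\left(-3\right) 3\right)\right) = \frac{1}{5} + 3 \left(-128 - -576\right) = \frac{1}{5} + 3 \left(-128 + 576\right) = \frac{1}{5} + 3 \cdot 448 = \frac{1}{5} + 1344 = \frac{6721}{5}$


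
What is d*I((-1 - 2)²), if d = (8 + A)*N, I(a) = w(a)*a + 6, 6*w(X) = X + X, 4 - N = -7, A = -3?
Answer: 1815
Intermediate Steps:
N = 11 (N = 4 - 1*(-7) = 4 + 7 = 11)
w(X) = X/3 (w(X) = (X + X)/6 = (2*X)/6 = X/3)
I(a) = 6 + a²/3 (I(a) = (a/3)*a + 6 = a²/3 + 6 = 6 + a²/3)
d = 55 (d = (8 - 3)*11 = 5*11 = 55)
d*I((-1 - 2)²) = 55*(6 + ((-1 - 2)²)²/3) = 55*(6 + ((-3)²)²/3) = 55*(6 + (⅓)*9²) = 55*(6 + (⅓)*81) = 55*(6 + 27) = 55*33 = 1815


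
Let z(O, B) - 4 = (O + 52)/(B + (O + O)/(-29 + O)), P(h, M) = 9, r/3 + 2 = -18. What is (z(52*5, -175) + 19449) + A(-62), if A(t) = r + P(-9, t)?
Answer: 774164738/39905 ≈ 19400.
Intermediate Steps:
r = -60 (r = -6 + 3*(-18) = -6 - 54 = -60)
A(t) = -51 (A(t) = -60 + 9 = -51)
z(O, B) = 4 + (52 + O)/(B + 2*O/(-29 + O)) (z(O, B) = 4 + (O + 52)/(B + (O + O)/(-29 + O)) = 4 + (52 + O)/(B + (2*O)/(-29 + O)) = 4 + (52 + O)/(B + 2*O/(-29 + O)))
(z(52*5, -175) + 19449) + A(-62) = ((-1508 + (52*5)² - 116*(-175) + 31*(52*5) + 4*(-175)*(52*5))/(-29*(-175) + 2*(52*5) - 9100*5) + 19449) - 51 = ((-1508 + 260² + 20300 + 31*260 + 4*(-175)*260)/(5075 + 2*260 - 175*260) + 19449) - 51 = ((-1508 + 67600 + 20300 + 8060 - 182000)/(5075 + 520 - 45500) + 19449) - 51 = (-87548/(-39905) + 19449) - 51 = (-1/39905*(-87548) + 19449) - 51 = (87548/39905 + 19449) - 51 = 776199893/39905 - 51 = 774164738/39905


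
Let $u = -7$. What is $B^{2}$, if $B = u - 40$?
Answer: $2209$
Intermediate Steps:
$B = -47$ ($B = -7 - 40 = -47$)
$B^{2} = \left(-47\right)^{2} = 2209$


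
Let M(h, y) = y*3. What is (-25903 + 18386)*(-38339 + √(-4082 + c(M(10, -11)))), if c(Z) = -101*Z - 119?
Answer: 288194263 - 15034*I*√217 ≈ 2.8819e+8 - 2.2146e+5*I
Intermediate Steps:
M(h, y) = 3*y
c(Z) = -119 - 101*Z
(-25903 + 18386)*(-38339 + √(-4082 + c(M(10, -11)))) = (-25903 + 18386)*(-38339 + √(-4082 + (-119 - 303*(-11)))) = -7517*(-38339 + √(-4082 + (-119 - 101*(-33)))) = -7517*(-38339 + √(-4082 + (-119 + 3333))) = -7517*(-38339 + √(-4082 + 3214)) = -7517*(-38339 + √(-868)) = -7517*(-38339 + 2*I*√217) = 288194263 - 15034*I*√217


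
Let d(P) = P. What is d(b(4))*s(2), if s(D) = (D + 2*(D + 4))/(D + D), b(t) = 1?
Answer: 7/2 ≈ 3.5000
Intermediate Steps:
s(D) = (8 + 3*D)/(2*D) (s(D) = (D + 2*(4 + D))/((2*D)) = (D + (8 + 2*D))*(1/(2*D)) = (8 + 3*D)*(1/(2*D)) = (8 + 3*D)/(2*D))
d(b(4))*s(2) = 1*(3/2 + 4/2) = 1*(3/2 + 4*(½)) = 1*(3/2 + 2) = 1*(7/2) = 7/2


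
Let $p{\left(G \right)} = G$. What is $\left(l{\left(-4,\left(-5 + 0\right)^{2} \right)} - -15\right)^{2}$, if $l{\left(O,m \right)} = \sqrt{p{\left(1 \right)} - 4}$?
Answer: $\left(15 + i \sqrt{3}\right)^{2} \approx 222.0 + 51.962 i$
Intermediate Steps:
$l{\left(O,m \right)} = i \sqrt{3}$ ($l{\left(O,m \right)} = \sqrt{1 - 4} = \sqrt{-3} = i \sqrt{3}$)
$\left(l{\left(-4,\left(-5 + 0\right)^{2} \right)} - -15\right)^{2} = \left(i \sqrt{3} - -15\right)^{2} = \left(i \sqrt{3} + 15\right)^{2} = \left(15 + i \sqrt{3}\right)^{2}$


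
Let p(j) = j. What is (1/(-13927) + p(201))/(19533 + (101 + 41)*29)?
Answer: 2799326/329387477 ≈ 0.0084986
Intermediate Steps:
(1/(-13927) + p(201))/(19533 + (101 + 41)*29) = (1/(-13927) + 201)/(19533 + (101 + 41)*29) = (-1/13927 + 201)/(19533 + 142*29) = 2799326/(13927*(19533 + 4118)) = (2799326/13927)/23651 = (2799326/13927)*(1/23651) = 2799326/329387477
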